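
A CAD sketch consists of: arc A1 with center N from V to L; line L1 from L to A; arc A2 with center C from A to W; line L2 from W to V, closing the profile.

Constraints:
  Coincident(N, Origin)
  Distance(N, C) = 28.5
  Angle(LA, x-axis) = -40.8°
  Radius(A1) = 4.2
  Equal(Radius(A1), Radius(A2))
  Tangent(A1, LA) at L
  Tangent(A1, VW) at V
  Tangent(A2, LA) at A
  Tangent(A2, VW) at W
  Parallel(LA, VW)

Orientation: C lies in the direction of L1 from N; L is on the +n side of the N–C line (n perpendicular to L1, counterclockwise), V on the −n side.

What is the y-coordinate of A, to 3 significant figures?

-15.4

The slot axis is L1's direction at -40.8°, so u = (cos -40.8°, sin -40.8°) = (0.757, -0.653) and n = (−sin -40.8°, cos -40.8°) = (0.653, 0.757). N is at the origin and C lies 28.5 along u from N, so C = 28.5·u = (21.6, -18.6). Tangency of A1 to both parallel lines with radius 4.2 puts L and V at N ± 4.2·n: L = (2.74, 3.18), V = (-2.74, -3.18). Equal radii place A and W the same way about C: A = C + 4.2·n = (24.3, -15.4), W = C − 4.2·n = (18.8, -21.8). So A.y = -15.4.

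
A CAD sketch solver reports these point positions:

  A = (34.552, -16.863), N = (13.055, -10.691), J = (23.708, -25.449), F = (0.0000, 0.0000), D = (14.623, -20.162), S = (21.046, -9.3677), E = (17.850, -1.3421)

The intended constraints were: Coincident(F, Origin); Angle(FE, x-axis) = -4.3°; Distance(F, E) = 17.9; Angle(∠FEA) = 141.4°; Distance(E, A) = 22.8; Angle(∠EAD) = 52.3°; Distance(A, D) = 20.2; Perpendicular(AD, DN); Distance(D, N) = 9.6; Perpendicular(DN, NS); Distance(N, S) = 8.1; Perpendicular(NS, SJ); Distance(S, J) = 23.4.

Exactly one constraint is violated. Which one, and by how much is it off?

Distance(S, J) = 23.4 — off by 7.10.

F = (0.00, 0.00) ✓; FE at -4.300° ✓; |FE| = 17.90 ✓; ∠FEA = 141.4° ✓; |EA| = 22.80 ✓; ∠EAD = 52.30° ✓; |AD| = 20.20 ✓; ∠(AD, DN) = 90.00° ✓; |DN| = 9.600 ✓; ∠(DN, NS) = 90.00° ✓; |NS| = 8.100 ✓; ∠(NS, SJ) = 90.00° ✓; |SJ| = 16.30 ✗.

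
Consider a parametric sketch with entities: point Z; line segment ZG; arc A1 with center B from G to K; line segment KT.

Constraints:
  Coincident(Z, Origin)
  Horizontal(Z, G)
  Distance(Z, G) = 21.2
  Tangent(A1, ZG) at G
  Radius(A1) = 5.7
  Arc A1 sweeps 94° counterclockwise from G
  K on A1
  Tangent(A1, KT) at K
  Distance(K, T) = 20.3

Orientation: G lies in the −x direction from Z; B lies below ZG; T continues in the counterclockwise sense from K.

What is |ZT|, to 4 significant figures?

36.65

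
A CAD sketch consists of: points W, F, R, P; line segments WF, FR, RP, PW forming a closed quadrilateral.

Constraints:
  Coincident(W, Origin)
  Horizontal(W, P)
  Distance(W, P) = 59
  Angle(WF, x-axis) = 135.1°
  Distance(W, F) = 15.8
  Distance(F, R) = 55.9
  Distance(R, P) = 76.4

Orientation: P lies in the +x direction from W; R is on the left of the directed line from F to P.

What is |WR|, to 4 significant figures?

62.79

Checks: |FR| = 55.90 ✓; |RP| = 76.40 ✓.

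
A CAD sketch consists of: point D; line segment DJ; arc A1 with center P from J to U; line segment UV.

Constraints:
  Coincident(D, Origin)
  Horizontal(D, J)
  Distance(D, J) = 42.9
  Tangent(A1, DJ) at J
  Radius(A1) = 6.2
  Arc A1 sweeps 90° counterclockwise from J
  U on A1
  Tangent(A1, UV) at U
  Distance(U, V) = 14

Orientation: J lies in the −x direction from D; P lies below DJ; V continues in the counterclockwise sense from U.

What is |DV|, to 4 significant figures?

53.09

On A1, J sits at bearing 90° from P; a 90° counterclockwise sweep puts U at bearing 180°, so U = P + 6.2·(cos 180°, sin 180°) = (-49.10, -6.200). Tangency of A1 to UV means the radius PU is perpendicular to UV, so UV runs along (−sin 180°, cos 180°); with |UV| = 14.0, V = (-49.10, -20.20). Then |DV| = |V − D| = 53.09.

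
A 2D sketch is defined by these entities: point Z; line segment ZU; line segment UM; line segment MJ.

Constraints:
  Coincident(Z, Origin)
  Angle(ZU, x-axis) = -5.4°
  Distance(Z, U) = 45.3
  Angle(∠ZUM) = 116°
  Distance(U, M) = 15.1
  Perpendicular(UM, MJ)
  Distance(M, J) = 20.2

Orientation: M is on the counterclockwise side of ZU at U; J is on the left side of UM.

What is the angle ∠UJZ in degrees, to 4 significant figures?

83.63°

Z is at the origin; ZU runs at -5.4° with length 45.3, so U = 45.3·(cos -5.4°, sin -5.4°) = (45.10, -4.263). ∠ZUM = 116.0°, so UM runs at -5.4° + (180° − 116.0°) = 58.60° from the x-axis; with |UM| = 15.1, M = U + 15.1·(cos 58.60°, sin 58.60°) = (52.97, 8.626). UM ⟂ MJ; with |MJ| = 20.2 on the left of UM, J = M + 20.2·(-0.8536, 0.5210) = (35.72, 19.15). Then cos ∠UJZ = JU·JZ / (|JU||JZ|), giving 83.63°.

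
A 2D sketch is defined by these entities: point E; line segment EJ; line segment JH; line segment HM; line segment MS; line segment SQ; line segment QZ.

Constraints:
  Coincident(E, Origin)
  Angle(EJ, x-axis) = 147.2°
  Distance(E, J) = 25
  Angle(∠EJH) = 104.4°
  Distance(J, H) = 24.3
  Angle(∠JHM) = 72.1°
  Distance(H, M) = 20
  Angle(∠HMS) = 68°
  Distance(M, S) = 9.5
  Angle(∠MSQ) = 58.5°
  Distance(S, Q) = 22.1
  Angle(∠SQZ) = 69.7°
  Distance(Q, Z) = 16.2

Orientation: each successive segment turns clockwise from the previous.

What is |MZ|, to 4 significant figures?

13.53

E is at the origin; EJ runs at 147.2° with length 25.0, so J = (-21.01, 13.54). ∠EJH = 104.4° gives JH at 71.60° from the x-axis; with |JH| = 24.3, H = (-13.34, 36.60). ∠JHM = 72.1° gives HM at -36.30° from the x-axis; with |HM| = 20.0, M = (2.775, 24.76). ∠HMS = 68.0° gives MS at -148.3° from the x-axis; with |MS| = 9.5, S = (-5.308, 19.77). ∠MSQ = 58.5° gives SQ at 90.20° from the x-axis; with |SQ| = 22.1, Q = (-5.385, 41.87). ∠SQZ = 69.7° gives QZ at -20.10° from the x-axis; with |QZ| = 16.2, Z = (9.828, 36.30). Then |MZ| = |Z − M| = 13.53.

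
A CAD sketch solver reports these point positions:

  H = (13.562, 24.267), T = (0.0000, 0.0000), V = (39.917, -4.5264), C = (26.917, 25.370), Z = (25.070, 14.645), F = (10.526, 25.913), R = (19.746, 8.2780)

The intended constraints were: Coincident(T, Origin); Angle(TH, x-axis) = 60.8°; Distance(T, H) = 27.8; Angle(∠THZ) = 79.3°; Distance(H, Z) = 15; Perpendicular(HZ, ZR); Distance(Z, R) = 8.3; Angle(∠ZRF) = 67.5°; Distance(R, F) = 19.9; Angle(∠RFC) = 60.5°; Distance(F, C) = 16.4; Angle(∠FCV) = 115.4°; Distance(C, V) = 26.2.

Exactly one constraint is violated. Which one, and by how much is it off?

Distance(C, V) = 26.2 — off by 6.40.

T = (0.00, 0.00) ✓; TH at 60.80° ✓; |TH| = 27.80 ✓; ∠THZ = 79.30° ✓; |HZ| = 15.00 ✓; ∠(HZ, ZR) = 90.00° ✓; |ZR| = 8.300 ✓; ∠ZRF = 67.50° ✓; |RF| = 19.90 ✓; ∠RFC = 60.50° ✓; |FC| = 16.40 ✓; ∠FCV = 115.4° ✓; |CV| = 32.60 ✗.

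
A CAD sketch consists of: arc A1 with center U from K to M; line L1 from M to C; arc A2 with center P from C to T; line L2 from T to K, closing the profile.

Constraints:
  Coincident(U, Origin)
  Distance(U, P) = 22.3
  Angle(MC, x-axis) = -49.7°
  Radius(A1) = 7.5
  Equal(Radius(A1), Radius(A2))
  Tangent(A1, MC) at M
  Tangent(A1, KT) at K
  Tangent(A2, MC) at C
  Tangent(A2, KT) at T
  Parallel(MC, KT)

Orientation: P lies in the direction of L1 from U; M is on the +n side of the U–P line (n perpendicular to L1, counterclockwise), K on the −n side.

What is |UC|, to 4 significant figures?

23.53

The slot axis is L1's direction at -49.7°, so u = (cos -49.7°, sin -49.7°) = (0.6468, -0.7627) and n = (−sin -49.7°, cos -49.7°) = (0.7627, 0.6468). U is at the origin and P lies 22.3 along u from U, so P = 22.3·u = (14.42, -17.01). Tangency of A1 to both parallel lines with radius 7.5 puts M and K at U ± 7.5·n: M = (5.720, 4.851), K = (-5.720, -4.851). Equal radii place C and T the same way about P: C = P + 7.5·n = (20.14, -12.16), T = P − 7.5·n = (8.703, -21.86). Then |UC| = |C − U| = 23.53.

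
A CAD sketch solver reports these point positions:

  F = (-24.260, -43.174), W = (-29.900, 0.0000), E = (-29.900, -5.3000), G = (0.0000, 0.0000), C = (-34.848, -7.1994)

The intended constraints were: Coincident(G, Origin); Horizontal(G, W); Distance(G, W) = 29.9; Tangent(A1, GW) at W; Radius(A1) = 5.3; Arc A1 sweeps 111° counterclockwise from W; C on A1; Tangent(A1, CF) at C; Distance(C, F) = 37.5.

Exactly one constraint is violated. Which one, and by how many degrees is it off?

Tangent(A1, CF) at C — off by 4.60°.

G = (0.00, 0.00) ✓; G.y = 0.00, W.y = 0.00 ✓; |GW| = 29.90 ✓; ∠(EW, WG) = 90.00° ✓; |EW| = 5.300 ✓; bearing(E→C) − bearing(E→W) = 111.0° ✓; |EC| = 5.300 ✓; ∠(EC, CF) = 94.60° ✗; |CF| = 37.50 ✓.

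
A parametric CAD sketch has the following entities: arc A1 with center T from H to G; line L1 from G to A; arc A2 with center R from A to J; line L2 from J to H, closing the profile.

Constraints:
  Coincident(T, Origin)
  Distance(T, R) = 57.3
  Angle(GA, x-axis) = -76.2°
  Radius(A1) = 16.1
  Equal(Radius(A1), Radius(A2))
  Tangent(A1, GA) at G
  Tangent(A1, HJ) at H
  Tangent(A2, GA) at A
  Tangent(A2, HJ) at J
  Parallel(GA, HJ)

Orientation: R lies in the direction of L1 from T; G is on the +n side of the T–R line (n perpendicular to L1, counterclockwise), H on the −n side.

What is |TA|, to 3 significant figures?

59.5

The slot axis is L1's direction at -76.2°, so u = (cos -76.2°, sin -76.2°) = (0.239, -0.971) and n = (−sin -76.2°, cos -76.2°) = (0.971, 0.239). T is at the origin and R lies 57.3 along u from T, so R = 57.3·u = (13.7, -55.6). Tangency of A1 to both parallel lines with radius 16.1 puts G and H at T ± 16.1·n: G = (15.6, 3.84), H = (-15.6, -3.84). Equal radii place A and J the same way about R: A = R + 16.1·n = (29.3, -51.8), J = R − 16.1·n = (-1.97, -59.5). Then |TA| = |A − T| = 59.5.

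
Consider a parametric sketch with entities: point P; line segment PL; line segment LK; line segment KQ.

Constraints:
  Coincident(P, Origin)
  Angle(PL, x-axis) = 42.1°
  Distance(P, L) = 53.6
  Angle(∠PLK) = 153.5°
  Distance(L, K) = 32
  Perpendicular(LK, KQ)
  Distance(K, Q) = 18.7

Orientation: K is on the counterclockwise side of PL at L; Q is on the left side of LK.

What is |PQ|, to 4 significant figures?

80.14

P is at the origin; PL runs at 42.1° with length 53.6, so L = 53.6·(cos 42.1°, sin 42.1°) = (39.77, 35.93). ∠PLK = 153.5°, so LK runs at 42.1° + (180° − 153.5°) = 68.60° from the x-axis; with |LK| = 32.0, K = L + 32.0·(cos 68.60°, sin 68.60°) = (51.45, 65.73). The perpendicularity gives KQ at right angles to LK; with |KQ| = 18.7 on the left of LK, Q = K + 18.7·(-0.9311, 0.3649) = (34.04, 72.55). Then |PQ| = |Q − P| = 80.14.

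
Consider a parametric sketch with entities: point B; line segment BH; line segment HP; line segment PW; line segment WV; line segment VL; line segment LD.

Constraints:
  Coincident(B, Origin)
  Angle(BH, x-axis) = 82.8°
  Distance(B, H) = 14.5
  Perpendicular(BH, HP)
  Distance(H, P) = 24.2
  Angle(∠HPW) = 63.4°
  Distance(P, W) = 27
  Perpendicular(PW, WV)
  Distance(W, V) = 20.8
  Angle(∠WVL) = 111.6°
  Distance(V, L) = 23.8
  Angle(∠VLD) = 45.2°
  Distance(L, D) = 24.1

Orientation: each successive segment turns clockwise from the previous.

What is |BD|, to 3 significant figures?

12.2

∠WVL = 111.6° gives VL at 77.8° from the x-axis; with |VL| = 23.8, L = (-1.45, 23.7). ∠VLD = 45.2° gives LD at -57.0° from the x-axis; with |LD| = 24.1, D = (11.7, 3.54). Then |BD| = |D − B| = 12.2.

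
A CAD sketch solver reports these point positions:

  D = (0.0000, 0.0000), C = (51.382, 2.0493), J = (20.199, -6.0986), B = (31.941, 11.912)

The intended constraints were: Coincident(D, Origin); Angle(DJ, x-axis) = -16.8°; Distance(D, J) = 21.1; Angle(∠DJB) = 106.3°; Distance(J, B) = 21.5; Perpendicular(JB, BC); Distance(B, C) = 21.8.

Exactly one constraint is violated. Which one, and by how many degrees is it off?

Perpendicular(JB, BC) — off by 6.20°.

D = (0.00, 0.00) ✓; DJ at -16.80° ✓; |DJ| = 21.10 ✓; ∠DJB = 106.3° ✓; |JB| = 21.50 ✓; ∠(JB, BC) = 83.80° ✗; |BC| = 21.80 ✓.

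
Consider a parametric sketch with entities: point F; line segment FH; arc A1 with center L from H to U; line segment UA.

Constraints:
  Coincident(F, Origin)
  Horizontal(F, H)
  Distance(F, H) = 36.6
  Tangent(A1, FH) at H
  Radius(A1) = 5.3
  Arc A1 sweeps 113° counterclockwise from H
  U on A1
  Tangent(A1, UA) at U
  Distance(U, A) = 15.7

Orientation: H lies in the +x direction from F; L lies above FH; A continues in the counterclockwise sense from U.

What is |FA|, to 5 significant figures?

41.538

F is at the origin; FH is horizontal with |FH| = 36.6 and H on the +x side, so H = (36.600, 0.0000). Since A1 is tangent to FH there, LH ⟂ FH, so L = H + (0, 5.3) = (36.600, 5.3000). On A1, H sits at bearing -90° from L; a 113° counterclockwise sweep puts U at bearing 23°, so U = L + 5.3·(cos 23°, sin 23°) = (41.479, 7.3709). A1 meets UA tangentially, so LU is at right angles to UA, so UA runs along (−sin 23°, cos 23°); with |UA| = 15.7, A = (35.344, 21.823). Then |FA| = |A − F| = 41.538.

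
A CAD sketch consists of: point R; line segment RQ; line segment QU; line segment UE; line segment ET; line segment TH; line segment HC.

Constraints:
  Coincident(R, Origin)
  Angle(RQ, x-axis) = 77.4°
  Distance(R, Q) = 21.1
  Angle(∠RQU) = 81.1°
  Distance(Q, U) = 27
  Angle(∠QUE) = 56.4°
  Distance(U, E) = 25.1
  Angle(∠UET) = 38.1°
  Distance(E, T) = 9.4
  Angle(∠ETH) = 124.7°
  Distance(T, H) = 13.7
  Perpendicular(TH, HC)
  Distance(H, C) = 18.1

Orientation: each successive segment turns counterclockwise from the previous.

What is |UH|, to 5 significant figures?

4.9357

R is at the origin; RQ runs at 77.4° with length 21.1, so Q = (4.6028, 20.592). ∠RQU = 81.1° gives QU at 176.30° from the x-axis; with |QU| = 27.0, U = (-22.341, 22.334). ∠QUE = 56.4° gives UE at -60.100° from the x-axis; with |UE| = 25.1, E = (-9.8289, 0.57511). ∠UET = 38.1° gives ET at 81.800° from the x-axis; with |ET| = 9.4, T = (-8.4881, 9.8790). ∠ETH = 124.7° gives TH at 137.10° from the x-axis; with |TH| = 13.7, H = (-18.524, 19.205). Then |UH| = |H − U| = 4.9357.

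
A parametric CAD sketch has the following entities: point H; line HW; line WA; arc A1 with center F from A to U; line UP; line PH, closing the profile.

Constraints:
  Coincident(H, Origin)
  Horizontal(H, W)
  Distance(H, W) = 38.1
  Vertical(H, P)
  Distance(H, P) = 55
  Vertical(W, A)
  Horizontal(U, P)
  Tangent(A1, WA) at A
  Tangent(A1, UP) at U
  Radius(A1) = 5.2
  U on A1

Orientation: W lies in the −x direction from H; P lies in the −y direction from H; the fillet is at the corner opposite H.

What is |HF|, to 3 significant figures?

59.7

H is at the origin; HW is horizontal with |HW| = 38.1 and W on the −x side, so W = (-38.1, 0.00). H and P share the same x with |HP| = 55.0 and P on the −y side, so P = (0.00, -55.0). The virtual corner opposite H is at (-38.1, -55.0). A1 meets WA tangentially, so FA is at right angles to WA and since A1 is tangent to UP there, FU ⟂ UP, with radius 5.2, so the center F sits 5.2 in from both sides at F = (-32.9, -49.8). Then |HF| = |F − H| = 59.7.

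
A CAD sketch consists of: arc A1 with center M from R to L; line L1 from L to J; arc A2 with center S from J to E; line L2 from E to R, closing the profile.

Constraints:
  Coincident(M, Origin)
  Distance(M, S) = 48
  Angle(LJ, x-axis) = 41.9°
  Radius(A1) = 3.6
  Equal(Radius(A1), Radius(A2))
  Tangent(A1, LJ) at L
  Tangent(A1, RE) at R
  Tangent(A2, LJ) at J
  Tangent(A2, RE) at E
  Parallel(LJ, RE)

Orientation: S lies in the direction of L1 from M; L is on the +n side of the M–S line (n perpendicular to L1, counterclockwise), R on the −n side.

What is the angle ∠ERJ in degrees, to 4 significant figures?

8.531°

Tangency of A1 to both parallel lines with radius 3.6 puts L and R at M ± 3.6·n: L = (-2.404, 2.680), R = (2.404, -2.680). Equal radii place J and E the same way about S: J = S + 3.6·n = (33.32, 34.74), E = S − 3.6·n = (38.13, 29.38). Then cos ∠ERJ = RE·RJ / (|RE||RJ|), giving 8.531°.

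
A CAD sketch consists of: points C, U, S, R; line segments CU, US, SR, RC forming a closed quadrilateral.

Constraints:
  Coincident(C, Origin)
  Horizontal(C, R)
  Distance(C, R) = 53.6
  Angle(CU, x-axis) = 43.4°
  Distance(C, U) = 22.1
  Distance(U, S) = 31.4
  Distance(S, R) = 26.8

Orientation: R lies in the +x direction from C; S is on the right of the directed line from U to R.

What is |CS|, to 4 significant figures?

32.75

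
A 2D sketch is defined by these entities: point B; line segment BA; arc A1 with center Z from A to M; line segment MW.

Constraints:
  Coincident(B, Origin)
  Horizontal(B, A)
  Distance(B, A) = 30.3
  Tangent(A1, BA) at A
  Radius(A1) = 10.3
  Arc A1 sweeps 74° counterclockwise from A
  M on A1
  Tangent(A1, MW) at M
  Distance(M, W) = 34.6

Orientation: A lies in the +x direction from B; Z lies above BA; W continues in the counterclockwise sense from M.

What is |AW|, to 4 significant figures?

45.12

B is at the origin; B and A share the same y with |BA| = 30.3 and A on the +x side, so A = (30.30, 0.000). Tangency of A1 to BA means the radius ZA is perpendicular to BA, so Z = A + (0, 10.3) = (30.30, 10.30). On A1, A sits at bearing -90° from Z; a 74° counterclockwise sweep puts M at bearing -16°, so M = Z + 10.3·(cos -16°, sin -16°) = (40.20, 7.461). Since A1 is tangent to MW there, ZM ⟂ MW, so MW runs along (−sin -16°, cos -16°); with |MW| = 34.6, W = (49.74, 40.72). Then |AW| = |W − A| = 45.12.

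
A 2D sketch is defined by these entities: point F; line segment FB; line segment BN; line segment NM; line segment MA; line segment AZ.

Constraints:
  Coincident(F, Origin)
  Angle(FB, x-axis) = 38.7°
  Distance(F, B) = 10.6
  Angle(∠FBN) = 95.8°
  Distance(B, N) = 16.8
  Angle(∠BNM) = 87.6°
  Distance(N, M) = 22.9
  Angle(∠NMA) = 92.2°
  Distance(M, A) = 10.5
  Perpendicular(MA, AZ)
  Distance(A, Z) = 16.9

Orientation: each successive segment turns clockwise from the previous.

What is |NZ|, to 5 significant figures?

12.856

∠NMA = 92.2° gives MA at 134.30° from the x-axis; with |MA| = 10.5, A = (-4.2768, -13.193). The perpendicularity gives AZ at right angles to MA, so AZ runs at 44.300°; with |AZ| = 16.9, Z = (7.8184, -1.3898). Then |NZ| = |Z − N| = 12.856.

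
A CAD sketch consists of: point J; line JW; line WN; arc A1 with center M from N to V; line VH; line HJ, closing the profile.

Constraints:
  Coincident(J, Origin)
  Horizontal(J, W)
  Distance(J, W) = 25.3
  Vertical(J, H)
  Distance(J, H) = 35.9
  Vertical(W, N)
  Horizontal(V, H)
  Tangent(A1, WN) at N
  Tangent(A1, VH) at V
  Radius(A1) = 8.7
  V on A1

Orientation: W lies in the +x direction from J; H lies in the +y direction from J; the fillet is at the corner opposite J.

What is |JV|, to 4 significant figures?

39.55

J is at the origin; J and W share the same y with |JW| = 25.3 and W on the +x side, so W = (25.30, 0.000). J and H share the same x with |JH| = 35.9 and H on the +y side, so H = (0.000, 35.90). The virtual corner opposite J is at (25.30, 35.90). Since A1 is tangent to WN there, MN ⟂ WN and since A1 is tangent to VH there, MV ⟂ VH, with radius 8.7, so the center M sits 8.7 in from both sides at M = (16.60, 27.20). That places the tangent points at N = (25.30, 27.20) on WN and V = (16.60, 35.90) on VH. Then |JV| = |V − J| = 39.55.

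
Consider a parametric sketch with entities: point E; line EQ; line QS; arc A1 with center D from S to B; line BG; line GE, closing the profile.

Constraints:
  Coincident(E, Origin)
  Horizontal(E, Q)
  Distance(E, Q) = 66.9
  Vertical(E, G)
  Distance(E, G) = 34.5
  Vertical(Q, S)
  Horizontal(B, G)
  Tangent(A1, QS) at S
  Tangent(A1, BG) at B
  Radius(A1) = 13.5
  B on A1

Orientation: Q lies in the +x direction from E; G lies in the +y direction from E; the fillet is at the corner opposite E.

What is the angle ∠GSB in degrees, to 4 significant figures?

33.59°

The virtual corner opposite E is at (66.90, 34.50). A1 meets QS tangentially, so DS is at right angles to QS and since A1 is tangent to BG there, DB ⟂ BG, with radius 13.5, so the center D sits 13.5 in from both sides at D = (53.40, 21.00). That places the tangent points at S = (66.90, 21.00) on QS and B = (53.40, 34.50) on BG. Then cos ∠GSB = SG·SB / (|SG||SB|), giving 33.59°.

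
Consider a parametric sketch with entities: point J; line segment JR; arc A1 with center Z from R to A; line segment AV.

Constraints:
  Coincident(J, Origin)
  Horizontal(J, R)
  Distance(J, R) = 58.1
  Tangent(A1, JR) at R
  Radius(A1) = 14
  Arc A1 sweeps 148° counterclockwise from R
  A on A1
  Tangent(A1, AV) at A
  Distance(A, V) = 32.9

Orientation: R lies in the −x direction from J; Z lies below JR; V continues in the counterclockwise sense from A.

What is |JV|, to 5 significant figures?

57.364

J is at the origin; J and R share the same y with |JR| = 58.1 and R on the −x side, so R = (-58.100, 0.0000). A1 meets JR tangentially, so ZR is at right angles to JR, so Z = R + (0, -14) = (-58.100, -14.000). On A1, R sits at bearing 90° from Z; a 148° counterclockwise sweep puts A at bearing 238°, so A = Z + 14.0·(cos 238°, sin 238°) = (-65.519, -25.873). Tangency of A1 to AV means the radius ZA is perpendicular to AV, so AV runs along (−sin 238°, cos 238°); with |AV| = 32.9, V = (-37.618, -43.307). Then |JV| = |V − J| = 57.364.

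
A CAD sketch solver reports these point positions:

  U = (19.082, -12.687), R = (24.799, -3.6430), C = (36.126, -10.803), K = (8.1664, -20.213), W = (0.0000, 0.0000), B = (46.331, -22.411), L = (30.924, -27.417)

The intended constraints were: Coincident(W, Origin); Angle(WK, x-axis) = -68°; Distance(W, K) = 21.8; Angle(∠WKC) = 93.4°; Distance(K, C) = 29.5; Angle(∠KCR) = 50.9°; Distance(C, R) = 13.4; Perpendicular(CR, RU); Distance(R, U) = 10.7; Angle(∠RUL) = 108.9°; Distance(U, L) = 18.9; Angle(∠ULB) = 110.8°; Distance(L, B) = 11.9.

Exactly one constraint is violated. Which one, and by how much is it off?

Distance(L, B) = 11.9 — off by 4.30.

W = (0.00, 0.00) ✓; WK at -68.00° ✓; |WK| = 21.80 ✓; ∠WKC = 93.40° ✓; |KC| = 29.50 ✓; ∠KCR = 50.90° ✓; |CR| = 13.40 ✓; ∠(CR, RU) = 90.00° ✓; |RU| = 10.70 ✓; ∠RUL = 108.9° ✓; |UL| = 18.90 ✓; ∠ULB = 110.8° ✓; |LB| = 16.20 ✗.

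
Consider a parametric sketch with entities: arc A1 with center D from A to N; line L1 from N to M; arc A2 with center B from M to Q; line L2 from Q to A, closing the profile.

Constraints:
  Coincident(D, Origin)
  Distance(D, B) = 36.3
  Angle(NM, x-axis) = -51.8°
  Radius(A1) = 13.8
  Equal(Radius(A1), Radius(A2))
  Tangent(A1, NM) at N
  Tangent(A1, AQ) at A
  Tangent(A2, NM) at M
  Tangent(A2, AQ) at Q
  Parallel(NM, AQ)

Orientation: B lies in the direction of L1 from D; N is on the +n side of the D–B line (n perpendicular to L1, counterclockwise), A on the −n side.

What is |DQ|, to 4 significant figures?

38.83

The slot axis is L1's direction at -51.8°, so u = (cos -51.8°, sin -51.8°) = (0.6184, -0.7859) and n = (−sin -51.8°, cos -51.8°) = (0.7859, 0.6184). D is at the origin and B lies 36.3 along u from D, so B = 36.3·u = (22.45, -28.53). Tangency of A1 to both parallel lines with radius 13.8 puts N and A at D ± 13.8·n: N = (10.84, 8.534), A = (-10.84, -8.534). Equal radii place M and Q the same way about B: M = B + 13.8·n = (33.29, -19.99), Q = B − 13.8·n = (11.60, -37.06). Then |DQ| = |Q − D| = 38.83.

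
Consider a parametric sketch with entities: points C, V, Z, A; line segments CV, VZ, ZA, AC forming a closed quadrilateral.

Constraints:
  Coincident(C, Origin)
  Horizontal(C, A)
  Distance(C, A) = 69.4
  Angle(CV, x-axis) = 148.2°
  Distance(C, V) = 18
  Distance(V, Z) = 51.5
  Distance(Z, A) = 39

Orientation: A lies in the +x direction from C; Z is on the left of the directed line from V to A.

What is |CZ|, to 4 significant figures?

40.09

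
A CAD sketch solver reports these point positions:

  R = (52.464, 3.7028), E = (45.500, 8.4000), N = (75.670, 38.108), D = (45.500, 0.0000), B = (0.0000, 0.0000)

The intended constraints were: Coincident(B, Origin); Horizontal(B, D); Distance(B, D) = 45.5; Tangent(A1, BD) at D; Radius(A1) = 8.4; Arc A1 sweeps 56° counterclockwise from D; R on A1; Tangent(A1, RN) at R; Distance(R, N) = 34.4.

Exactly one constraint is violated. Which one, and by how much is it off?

Distance(R, N) = 34.4 — off by 7.10.

B = (0.00, 0.00) ✓; B.y = 0.00, D.y = 0.00 ✓; |BD| = 45.50 ✓; ∠(ED, DB) = 90.00° ✓; |ED| = 8.400 ✓; bearing(E→R) − bearing(E→D) = 56.00° ✓; |ER| = 8.400 ✓; ∠(ER, RN) = 90.00° ✓; |RN| = 41.50 ✗.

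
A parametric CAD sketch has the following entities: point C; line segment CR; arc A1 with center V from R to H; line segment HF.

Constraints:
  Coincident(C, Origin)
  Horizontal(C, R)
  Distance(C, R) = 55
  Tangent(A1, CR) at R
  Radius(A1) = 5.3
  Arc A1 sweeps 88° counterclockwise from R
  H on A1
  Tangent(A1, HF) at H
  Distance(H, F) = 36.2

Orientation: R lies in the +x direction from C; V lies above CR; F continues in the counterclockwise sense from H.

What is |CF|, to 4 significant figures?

74.13

C is at the origin; CR is horizontal with |CR| = 55.0 and R on the +x side, so R = (55.00, 0.000). Since A1 is tangent to CR there, VR ⟂ CR, so V = R + (0, 5.3) = (55.00, 5.300). On A1, R sits at bearing -90° from V; an 88° counterclockwise sweep puts H at bearing -2°, so H = V + 5.3·(cos -2°, sin -2°) = (60.30, 5.115). Tangency of A1 to HF means the radius VH is perpendicular to HF, so HF runs along (−sin -2°, cos -2°); with |HF| = 36.2, F = (61.56, 41.29). Then |CF| = |F − C| = 74.13.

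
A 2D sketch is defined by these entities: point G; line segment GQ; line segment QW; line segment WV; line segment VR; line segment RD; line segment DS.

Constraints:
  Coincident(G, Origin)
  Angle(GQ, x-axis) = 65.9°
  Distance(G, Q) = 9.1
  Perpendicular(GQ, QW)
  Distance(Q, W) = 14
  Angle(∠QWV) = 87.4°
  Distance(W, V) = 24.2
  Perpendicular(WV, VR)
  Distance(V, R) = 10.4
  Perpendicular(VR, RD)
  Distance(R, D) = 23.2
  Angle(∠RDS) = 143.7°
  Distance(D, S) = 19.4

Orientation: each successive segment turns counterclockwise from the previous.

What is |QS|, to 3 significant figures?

21.5

G is at the origin; GQ runs at 65.9° with length 9.1, so Q = (3.72, 8.31). The perpendicularity gives QW at right angles to GQ, so QW runs at 156°; with |QW| = 14.0, W = (-9.06, 14.0). ∠QWV = 87.4° gives WV at -112° from the x-axis; with |WV| = 24.2, V = (-17.9, -8.49). The perpendicularity gives VR at right angles to WV, so VR runs at -21.5°; with |VR| = 10.4, R = (-8.26, -12.3). VR is perpendicular to RD, so RD runs at 68.5°; with |RD| = 23.2, D = (0.246, 9.28). ∠RDS = 143.7° gives DS at 105° from the x-axis; with |DS| = 19.4, S = (-4.71, 28.0). Then |QS| = |S − Q| = 21.5.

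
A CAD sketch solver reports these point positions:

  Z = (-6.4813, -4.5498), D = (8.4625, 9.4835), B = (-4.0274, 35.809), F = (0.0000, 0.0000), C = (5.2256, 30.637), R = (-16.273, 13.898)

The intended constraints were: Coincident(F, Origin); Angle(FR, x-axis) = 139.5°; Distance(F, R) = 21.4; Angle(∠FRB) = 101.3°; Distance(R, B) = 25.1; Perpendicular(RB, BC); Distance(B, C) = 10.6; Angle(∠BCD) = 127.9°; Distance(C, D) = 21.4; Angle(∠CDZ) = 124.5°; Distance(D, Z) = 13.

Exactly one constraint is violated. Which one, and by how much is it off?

Distance(D, Z) = 13 — off by 7.50.

F = (0.00, 0.00) ✓; FR at 139.5° ✓; |FR| = 21.40 ✓; ∠FRB = 101.3° ✓; |RB| = 25.10 ✓; ∠(RB, BC) = 90.00° ✓; |BC| = 10.60 ✓; ∠BCD = 127.9° ✓; |CD| = 21.40 ✓; ∠CDZ = 124.5° ✓; |DZ| = 20.50 ✗.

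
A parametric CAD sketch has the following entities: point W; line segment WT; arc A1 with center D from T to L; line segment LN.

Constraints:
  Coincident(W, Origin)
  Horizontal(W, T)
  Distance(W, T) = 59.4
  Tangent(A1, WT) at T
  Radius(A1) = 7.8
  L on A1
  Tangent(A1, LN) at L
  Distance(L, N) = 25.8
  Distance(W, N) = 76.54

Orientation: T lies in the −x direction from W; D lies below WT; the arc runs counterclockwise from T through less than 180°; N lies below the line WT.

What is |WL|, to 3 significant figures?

67.6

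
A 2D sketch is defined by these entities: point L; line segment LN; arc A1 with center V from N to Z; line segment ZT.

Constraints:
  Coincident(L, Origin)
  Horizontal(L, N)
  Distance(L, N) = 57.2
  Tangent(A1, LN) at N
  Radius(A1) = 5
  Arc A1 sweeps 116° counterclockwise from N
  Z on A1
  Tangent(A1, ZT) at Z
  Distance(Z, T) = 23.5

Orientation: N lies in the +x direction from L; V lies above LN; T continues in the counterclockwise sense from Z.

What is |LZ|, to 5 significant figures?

62.112

L is at the origin; L and N share the same y with |LN| = 57.2 and N on the +x side, so N = (57.200, 0.0000). A1 meets LN tangentially, so VN is at right angles to LN, so V = N + (0, 5) = (57.200, 5.0000). On A1, N sits at bearing -90° from V; a 116° counterclockwise sweep puts Z at bearing 26°, so Z = V + 5.0·(cos 26°, sin 26°) = (61.694, 7.1919). Then |LZ| = |Z − L| = 62.112.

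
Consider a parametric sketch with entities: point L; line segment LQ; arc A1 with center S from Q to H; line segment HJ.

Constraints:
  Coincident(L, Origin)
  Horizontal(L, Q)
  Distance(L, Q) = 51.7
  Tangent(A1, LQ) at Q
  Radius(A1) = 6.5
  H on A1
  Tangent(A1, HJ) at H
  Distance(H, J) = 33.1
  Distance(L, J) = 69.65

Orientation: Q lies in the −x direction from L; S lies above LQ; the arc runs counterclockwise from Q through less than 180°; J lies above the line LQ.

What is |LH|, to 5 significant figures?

46.445

L is at the origin; LQ is horizontal with |LQ| = 51.7 and Q on the −x side, so Q = (-51.700, 0.0000). A1 meets LQ tangentially, so SQ is at right angles to LQ, so S = Q + (0, 6.5) = (-51.700, 6.5000). Since SH ⟂ HJ (tangency), |SJ| = √(6.5² + 33.1²) = 33.732 regardless of where H sits on A1. So J lies on both circle(L, 69.65) and circle(S, 33.732); the above-LQ intersection is J = (-57.168, 39.786). H is the foot of the tangent from J: H = (-45.609, 8.7699).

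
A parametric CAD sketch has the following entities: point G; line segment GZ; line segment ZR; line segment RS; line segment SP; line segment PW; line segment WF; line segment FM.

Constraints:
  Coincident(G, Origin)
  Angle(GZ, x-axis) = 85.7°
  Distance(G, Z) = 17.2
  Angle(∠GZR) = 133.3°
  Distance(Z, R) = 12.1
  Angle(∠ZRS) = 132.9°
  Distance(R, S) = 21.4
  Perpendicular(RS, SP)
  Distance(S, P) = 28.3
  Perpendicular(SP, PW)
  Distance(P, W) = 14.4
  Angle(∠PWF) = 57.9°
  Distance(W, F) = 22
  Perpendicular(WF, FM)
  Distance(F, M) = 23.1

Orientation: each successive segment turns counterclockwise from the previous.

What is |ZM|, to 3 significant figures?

48.3

G is at the origin; GZ runs at 85.7° with length 17.2, so Z = (1.29, 17.2). ∠GZR = 133.3° gives ZR at 132° from the x-axis; with |ZR| = 12.1, R = (-6.87, 26.1). ∠ZRS = 132.9° gives RS at 180° from the x-axis; with |RS| = 21.4, S = (-28.3, 26.3). RS ⟂ SP, so SP runs at -90.5°; with |SP| = 28.3, P = (-28.5, -2.03). The perpendicularity gives PW at right angles to SP, so PW runs at -0.500°; with |PW| = 14.4, W = (-14.1, -2.15). ∠PWF = 57.9° gives WF at 122° from the x-axis; with |WF| = 22.0, F = (-25.6, 16.6). The perpendicularity gives FM at right angles to WF, so FM runs at -148°; with |FM| = 23.1, M = (-45.3, 4.48). Then |ZM| = |M − Z| = 48.3.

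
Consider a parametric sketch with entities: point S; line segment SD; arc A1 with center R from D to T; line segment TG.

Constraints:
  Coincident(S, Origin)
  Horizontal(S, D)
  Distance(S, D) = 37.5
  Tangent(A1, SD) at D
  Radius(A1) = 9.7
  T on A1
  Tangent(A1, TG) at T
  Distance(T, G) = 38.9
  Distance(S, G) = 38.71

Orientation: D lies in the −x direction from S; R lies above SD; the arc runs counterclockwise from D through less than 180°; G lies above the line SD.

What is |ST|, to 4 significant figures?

29.61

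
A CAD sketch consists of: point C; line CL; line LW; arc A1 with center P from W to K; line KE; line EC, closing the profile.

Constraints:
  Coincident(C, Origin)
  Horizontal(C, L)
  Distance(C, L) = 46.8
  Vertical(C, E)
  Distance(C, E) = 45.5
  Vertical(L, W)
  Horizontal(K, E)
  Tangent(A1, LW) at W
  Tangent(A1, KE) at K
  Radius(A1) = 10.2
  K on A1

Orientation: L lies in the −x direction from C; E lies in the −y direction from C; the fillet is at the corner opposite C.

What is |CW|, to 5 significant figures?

58.620

The virtual corner opposite C is at (-46.800, -45.500). The tangent condition forces PW to be normal to LW and A1 meets KE tangentially, so PK is at right angles to KE, with radius 10.2, so the center P sits 10.2 in from both sides at P = (-36.600, -35.300). That places the tangent points at W = (-46.800, -35.300) on LW and K = (-36.600, -45.500) on KE. Then |CW| = |W − C| = 58.620.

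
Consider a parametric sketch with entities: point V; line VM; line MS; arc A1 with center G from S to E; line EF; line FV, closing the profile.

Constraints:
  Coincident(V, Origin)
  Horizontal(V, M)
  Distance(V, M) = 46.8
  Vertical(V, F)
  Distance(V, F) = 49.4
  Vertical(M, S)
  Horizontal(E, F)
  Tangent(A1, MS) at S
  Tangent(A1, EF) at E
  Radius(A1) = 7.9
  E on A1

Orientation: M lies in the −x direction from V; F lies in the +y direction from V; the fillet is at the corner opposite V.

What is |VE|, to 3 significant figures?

62.9

The virtual corner opposite V is at (-46.8, 49.4). A1 meets MS tangentially, so GS is at right angles to MS and the tangent condition forces GE to be normal to EF, with radius 7.9, so the center G sits 7.9 in from both sides at G = (-38.9, 41.5). That places the tangent points at S = (-46.8, 41.5) on MS and E = (-38.9, 49.4) on EF. Then |VE| = |E − V| = 62.9.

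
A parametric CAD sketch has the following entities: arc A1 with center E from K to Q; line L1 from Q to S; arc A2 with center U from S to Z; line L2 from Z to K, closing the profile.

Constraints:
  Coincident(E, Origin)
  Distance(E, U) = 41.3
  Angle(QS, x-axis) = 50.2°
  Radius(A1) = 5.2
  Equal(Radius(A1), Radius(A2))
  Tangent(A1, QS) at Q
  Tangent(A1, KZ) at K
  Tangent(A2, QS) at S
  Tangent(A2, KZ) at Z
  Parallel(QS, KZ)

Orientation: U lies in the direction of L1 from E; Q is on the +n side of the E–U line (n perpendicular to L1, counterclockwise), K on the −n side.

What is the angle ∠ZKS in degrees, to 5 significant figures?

14.134°

The slot axis is L1's direction at 50.2°, so u = (cos 50.2°, sin 50.2°) = (0.64011, 0.76828) and n = (−sin 50.2°, cos 50.2°) = (-0.76828, 0.64011). E is at the origin and U lies 41.3 along u from E, so U = 41.3·u = (26.437, 31.730). Tangency of A1 to both parallel lines with radius 5.2 puts Q and K at E ± 5.2·n: Q = (-3.9951, 3.3286), K = (3.9951, -3.3286). Equal radii place S and Z the same way about U: S = U + 5.2·n = (22.441, 35.059), Z = U − 5.2·n = (30.432, 28.402). Then cos ∠ZKS = KZ·KS / (|KZ||KS|), giving 14.134°.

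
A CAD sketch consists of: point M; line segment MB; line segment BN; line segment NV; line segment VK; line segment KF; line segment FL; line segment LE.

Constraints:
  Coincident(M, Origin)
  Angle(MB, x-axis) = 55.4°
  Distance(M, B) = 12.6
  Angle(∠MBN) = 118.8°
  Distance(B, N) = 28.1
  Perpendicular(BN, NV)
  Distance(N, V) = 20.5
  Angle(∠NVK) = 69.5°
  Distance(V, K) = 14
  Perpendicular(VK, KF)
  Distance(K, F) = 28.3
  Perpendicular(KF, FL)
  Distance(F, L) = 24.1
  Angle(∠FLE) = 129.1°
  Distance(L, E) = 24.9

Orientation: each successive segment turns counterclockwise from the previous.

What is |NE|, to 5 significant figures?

34.532

M is at the origin; MB runs at 55.4° with length 12.6, so B = (7.1548, 10.372). ∠MBN = 118.8° gives BN at 116.60° from the x-axis; with |BN| = 28.1, N = (-5.4272, 35.497). BN is perpendicular to NV, so NV runs at -153.40°; with |NV| = 20.5, V = (-23.757, 26.318). ∠NVK = 69.5° gives VK at -42.900° from the x-axis; with |VK| = 14.0, K = (-13.502, 16.788). VK ⟂ KF, so KF runs at 47.100°; with |KF| = 28.3, F = (5.7626, 37.519). The perpendicularity gives FL at right angles to KF, so FL runs at 137.10°; with |FL| = 24.1, L = (-11.892, 53.924). ∠FLE = 129.1° gives LE at -172.00° from the x-axis; with |LE| = 24.9, E = (-36.549, 50.459). Then |NE| = |E − N| = 34.532.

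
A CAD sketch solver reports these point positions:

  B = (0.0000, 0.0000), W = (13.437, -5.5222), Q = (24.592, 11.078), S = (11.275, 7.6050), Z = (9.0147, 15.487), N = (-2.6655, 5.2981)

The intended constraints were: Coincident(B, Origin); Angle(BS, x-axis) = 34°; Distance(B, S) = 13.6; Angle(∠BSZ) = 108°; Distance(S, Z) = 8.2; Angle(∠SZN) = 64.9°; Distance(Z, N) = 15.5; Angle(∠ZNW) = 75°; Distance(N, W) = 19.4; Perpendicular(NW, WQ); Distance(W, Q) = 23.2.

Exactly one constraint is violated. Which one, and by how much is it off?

Distance(W, Q) = 23.2 — off by 3.20.

B = (0.00, 0.00) ✓; BS at 34.00° ✓; |BS| = 13.60 ✓; ∠BSZ = 108.0° ✓; |SZ| = 8.200 ✓; ∠SZN = 64.90° ✓; |ZN| = 15.50 ✓; ∠ZNW = 75.00° ✓; |NW| = 19.40 ✓; ∠(NW, WQ) = 90.00° ✓; |WQ| = 20.00 ✗.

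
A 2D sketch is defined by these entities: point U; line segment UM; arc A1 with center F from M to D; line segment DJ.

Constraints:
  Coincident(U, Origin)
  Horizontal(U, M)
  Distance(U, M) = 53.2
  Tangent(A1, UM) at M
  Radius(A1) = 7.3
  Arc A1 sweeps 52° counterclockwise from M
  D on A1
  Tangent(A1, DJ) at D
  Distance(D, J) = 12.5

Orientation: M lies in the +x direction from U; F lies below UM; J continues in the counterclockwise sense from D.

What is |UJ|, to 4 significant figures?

41.72

On A1, M sits at bearing 90° from F; a 52° counterclockwise sweep puts D at bearing 142°, so D = F + 7.3·(cos 142°, sin 142°) = (47.45, -2.806). A1 meets DJ tangentially, so FD is at right angles to DJ, so DJ runs along (−sin 142°, cos 142°); with |DJ| = 12.5, J = (39.75, -12.66). Then |UJ| = |J − U| = 41.72.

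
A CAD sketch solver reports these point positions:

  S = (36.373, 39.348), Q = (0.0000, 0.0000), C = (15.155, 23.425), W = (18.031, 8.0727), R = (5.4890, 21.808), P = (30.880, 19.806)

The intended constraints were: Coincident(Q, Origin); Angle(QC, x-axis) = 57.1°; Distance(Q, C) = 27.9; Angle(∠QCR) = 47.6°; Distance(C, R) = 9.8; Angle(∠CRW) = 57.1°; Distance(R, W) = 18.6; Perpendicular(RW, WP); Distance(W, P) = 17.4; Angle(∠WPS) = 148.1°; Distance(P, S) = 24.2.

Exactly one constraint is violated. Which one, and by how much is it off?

Distance(P, S) = 24.2 — off by 3.90.

Q = (0.00, 0.00) ✓; QC at 57.10° ✓; |QC| = 27.90 ✓; ∠QCR = 47.60° ✓; |CR| = 9.800 ✓; ∠CRW = 57.10° ✓; |RW| = 18.60 ✓; ∠(RW, WP) = 90.00° ✓; |WP| = 17.40 ✓; ∠WPS = 148.1° ✓; |PS| = 20.30 ✗.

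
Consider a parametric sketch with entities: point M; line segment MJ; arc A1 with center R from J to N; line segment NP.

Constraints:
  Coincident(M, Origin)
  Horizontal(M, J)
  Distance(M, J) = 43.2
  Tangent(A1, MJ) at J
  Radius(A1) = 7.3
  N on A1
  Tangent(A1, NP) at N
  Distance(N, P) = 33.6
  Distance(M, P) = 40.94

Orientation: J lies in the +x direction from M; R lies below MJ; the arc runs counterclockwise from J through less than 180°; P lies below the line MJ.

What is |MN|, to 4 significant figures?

36.85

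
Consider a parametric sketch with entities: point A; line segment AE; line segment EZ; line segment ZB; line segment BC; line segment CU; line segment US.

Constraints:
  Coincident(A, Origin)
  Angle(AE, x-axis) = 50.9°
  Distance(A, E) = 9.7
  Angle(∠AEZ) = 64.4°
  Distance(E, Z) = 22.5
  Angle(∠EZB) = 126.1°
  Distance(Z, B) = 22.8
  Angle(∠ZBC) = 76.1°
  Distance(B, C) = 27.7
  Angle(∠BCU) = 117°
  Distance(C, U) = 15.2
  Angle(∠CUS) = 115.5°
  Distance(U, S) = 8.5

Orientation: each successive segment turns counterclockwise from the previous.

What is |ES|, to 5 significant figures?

10.806

A is at the origin; AE runs at 50.9° with length 9.7, so E = (6.1176, 7.5277). ∠AEZ = 64.4° gives EZ at 166.50° from the x-axis; with |EZ| = 22.5, Z = (-15.761, 12.780). ∠EZB = 126.1° gives ZB at -139.60° from the x-axis; with |ZB| = 22.8, B = (-33.124, -1.9970). ∠ZBC = 76.1° gives BC at -35.700° from the x-axis; with |BC| = 27.7, C = (-10.629, -18.161). ∠BCU = 117.0° gives CU at 27.300° from the x-axis; with |CU| = 15.2, U = (2.8779, -11.190). ∠CUS = 115.5° gives US at 91.800° from the x-axis; with |US| = 8.5, S = (2.6109, -2.6938). Then |ES| = |S − E| = 10.806.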